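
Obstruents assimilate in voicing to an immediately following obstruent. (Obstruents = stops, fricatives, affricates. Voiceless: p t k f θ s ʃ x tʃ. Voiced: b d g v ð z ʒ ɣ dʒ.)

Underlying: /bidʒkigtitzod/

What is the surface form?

/dʒ/ before /k/ (voiceless) → [tʃ]
/g/ before /t/ (voiceless) → [k]
/t/ before /z/ (voiced) → [d]

[bitʃkiktidzod]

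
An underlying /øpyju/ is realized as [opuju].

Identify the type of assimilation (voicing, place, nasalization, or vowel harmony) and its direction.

vowel harmony, regressive

/ø/→[o] /y/→[u].
Vowels agree with the last vowel, so the harmony is regressive.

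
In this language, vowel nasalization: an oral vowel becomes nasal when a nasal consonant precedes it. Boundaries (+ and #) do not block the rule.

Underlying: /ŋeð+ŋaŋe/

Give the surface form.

[ŋẽð+ŋãŋẽ]

/e/ after nasal /ŋ/ → [ẽ]
/a/ after nasal /ŋ/ → [ã]
/e/ after nasal /ŋ/ → [ẽ]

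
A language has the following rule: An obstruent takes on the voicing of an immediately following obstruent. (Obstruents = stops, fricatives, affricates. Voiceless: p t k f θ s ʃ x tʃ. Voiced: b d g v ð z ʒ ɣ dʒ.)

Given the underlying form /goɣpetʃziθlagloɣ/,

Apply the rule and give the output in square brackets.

/ɣ/ before /p/ (voiceless) → [x]
/tʃ/ before /z/ (voiced) → [dʒ]

[goxpedʒziθlagloɣ]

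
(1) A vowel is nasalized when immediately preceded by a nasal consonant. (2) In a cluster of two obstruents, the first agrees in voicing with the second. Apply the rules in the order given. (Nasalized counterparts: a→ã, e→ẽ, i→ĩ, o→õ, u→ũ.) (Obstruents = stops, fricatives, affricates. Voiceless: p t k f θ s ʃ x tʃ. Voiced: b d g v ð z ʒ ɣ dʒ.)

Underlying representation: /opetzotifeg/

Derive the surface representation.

Rule 1: no segment meets the rule's conditions; no change.
After rule 1: opetzotifeg
Rule 2: /t/ before /z/ (voiced) → [d]

[opedzotifeg]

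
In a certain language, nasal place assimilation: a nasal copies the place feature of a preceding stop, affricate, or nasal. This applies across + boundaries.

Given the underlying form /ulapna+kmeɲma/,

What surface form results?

[ulapma+kŋeɲɲa]

/n/ after /p/ (labial) → [m]
/m/ after /k/ (velar) → [ŋ]
/m/ after /ɲ/ (palatal) → [ɲ]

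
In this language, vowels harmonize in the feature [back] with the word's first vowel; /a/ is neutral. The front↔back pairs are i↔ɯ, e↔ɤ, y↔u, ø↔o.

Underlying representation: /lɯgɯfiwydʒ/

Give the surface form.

[lɯgɯfɯwudʒ]

/i/ harmonizes with /ɯ/ ([+back]) → [ɯ]
/y/ harmonizes with /ɯ/ ([+back]) → [u]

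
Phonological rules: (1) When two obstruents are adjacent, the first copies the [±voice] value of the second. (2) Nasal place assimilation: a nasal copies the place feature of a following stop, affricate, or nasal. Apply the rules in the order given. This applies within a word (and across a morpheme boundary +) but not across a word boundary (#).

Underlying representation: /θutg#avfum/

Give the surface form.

Rule 1: /t/ before /g/ (voiced) → [d]
Rule 1: /v/ before /f/ (voiceless) → [f]
After rule 1: θudg#affum
Rule 2: no segment meets the rule's conditions; no change.

[θudg#affum]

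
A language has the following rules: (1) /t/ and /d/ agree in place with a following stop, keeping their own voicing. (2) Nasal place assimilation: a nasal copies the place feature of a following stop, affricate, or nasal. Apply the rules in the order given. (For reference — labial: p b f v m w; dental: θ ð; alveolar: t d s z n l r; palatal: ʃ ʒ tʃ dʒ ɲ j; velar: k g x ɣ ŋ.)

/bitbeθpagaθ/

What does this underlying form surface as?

Rule 1: /t/ before /b/ (labial) → [p]
After rule 1: bipbeθpagaθ
Rule 2: no segment meets the rule's conditions; no change.

[bipbeθpagaθ]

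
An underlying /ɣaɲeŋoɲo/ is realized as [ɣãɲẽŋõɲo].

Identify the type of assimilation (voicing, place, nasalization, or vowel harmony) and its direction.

nasalization, regressive

/a/→[ã] /e/→[ẽ] /o/→[õ].
Each target copies a feature from the following segment, so the direction is regressive.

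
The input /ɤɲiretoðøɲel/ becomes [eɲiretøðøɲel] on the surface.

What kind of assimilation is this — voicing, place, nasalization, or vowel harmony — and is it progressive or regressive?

/ɤ/→[e] /o/→[ø].
Vowels agree with the last vowel, so the harmony is regressive.

vowel harmony, regressive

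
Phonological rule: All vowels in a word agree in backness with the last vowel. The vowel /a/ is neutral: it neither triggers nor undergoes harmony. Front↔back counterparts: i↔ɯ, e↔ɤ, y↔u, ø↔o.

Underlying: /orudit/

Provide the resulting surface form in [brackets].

[ørydit]

/o/ harmonizes with /i/ ([-back]) → [ø]
/u/ harmonizes with /i/ ([-back]) → [y]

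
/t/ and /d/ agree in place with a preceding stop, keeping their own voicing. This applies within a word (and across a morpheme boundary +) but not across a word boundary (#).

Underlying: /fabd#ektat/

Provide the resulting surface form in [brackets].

/d/ after /b/ (labial) → [b]
/t/ after /k/ (velar) → [k]

[fabb#ekkat]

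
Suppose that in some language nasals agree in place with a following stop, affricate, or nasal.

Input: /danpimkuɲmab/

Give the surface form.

/n/ before /p/ (labial) → [m]
/m/ before /k/ (velar) → [ŋ]
/ɲ/ before /m/ (labial) → [m]

[dampiŋkummab]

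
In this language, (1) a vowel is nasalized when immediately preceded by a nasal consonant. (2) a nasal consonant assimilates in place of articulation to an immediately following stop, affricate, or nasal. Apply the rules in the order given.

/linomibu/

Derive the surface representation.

Rule 1: /o/ after nasal /n/ → [õ]
Rule 1: /i/ after nasal /m/ → [ĩ]
After rule 1: linõmĩbu
Rule 2: no segment meets the rule's conditions; no change.

[linõmĩbu]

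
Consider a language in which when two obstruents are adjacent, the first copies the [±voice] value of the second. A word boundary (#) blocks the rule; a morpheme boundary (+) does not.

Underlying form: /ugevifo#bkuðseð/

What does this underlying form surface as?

/b/ before /k/ (voiceless) → [p]
/ð/ before /s/ (voiceless) → [θ]

[ugevifo#pkuθseð]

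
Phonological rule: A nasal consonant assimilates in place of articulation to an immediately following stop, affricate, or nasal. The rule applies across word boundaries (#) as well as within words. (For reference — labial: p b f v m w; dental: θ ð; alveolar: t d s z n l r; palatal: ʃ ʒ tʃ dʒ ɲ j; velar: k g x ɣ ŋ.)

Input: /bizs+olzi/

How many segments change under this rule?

No segment meets the rule's conditions.

0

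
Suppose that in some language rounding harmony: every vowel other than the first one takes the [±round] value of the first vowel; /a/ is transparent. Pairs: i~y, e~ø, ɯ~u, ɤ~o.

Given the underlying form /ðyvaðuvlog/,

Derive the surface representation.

[ðyvaðuvlog]

no segment meets the rule's conditions; no change.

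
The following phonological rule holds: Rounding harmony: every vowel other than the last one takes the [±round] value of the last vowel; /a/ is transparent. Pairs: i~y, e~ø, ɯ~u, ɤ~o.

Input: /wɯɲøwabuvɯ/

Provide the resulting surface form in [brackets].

[wɯɲewabɯvɯ]

/ø/ harmonizes with /ɯ/ ([-round]) → [e]
/u/ harmonizes with /ɯ/ ([-round]) → [ɯ]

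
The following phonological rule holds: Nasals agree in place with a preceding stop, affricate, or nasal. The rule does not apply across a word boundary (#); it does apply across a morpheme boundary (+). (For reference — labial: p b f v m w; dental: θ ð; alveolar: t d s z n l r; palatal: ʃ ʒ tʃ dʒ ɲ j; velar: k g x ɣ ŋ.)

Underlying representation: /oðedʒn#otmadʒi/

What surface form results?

/n/ after /dʒ/ (palatal) → [ɲ]
/m/ after /t/ (alveolar) → [n]

[oðedʒɲ#otnadʒi]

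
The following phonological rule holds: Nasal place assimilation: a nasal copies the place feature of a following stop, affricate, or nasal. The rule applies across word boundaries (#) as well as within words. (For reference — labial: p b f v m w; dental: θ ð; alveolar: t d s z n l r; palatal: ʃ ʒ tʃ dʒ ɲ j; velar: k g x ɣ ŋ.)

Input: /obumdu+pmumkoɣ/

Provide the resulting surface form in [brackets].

/m/ before /d/ (alveolar) → [n]
/m/ before /k/ (velar) → [ŋ]

[obundu+pmuŋkoɣ]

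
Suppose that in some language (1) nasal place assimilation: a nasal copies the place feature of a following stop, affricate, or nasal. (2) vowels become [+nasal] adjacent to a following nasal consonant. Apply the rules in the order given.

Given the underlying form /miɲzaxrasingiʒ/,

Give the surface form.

[mĩɲzaxrasĩŋgiʒ]

Rule 1: /n/ before /g/ (velar) → [ŋ]
After rule 1: miɲzaxrasiŋgiʒ
Rule 2: /i/ before nasal /ɲ/ → [ĩ]
Rule 2: /i/ before nasal /ŋ/ → [ĩ]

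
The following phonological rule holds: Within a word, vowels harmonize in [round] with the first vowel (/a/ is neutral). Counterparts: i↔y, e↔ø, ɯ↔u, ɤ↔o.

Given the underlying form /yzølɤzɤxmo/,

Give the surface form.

[yzølozoxmo]

/ɤ/ harmonizes with /y/ ([+round]) → [o]
/ɤ/ harmonizes with /y/ ([+round]) → [o]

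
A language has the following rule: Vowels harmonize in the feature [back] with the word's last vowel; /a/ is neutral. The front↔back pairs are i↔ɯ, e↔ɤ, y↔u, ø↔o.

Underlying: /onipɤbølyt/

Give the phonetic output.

[ønipebølyt]

/o/ harmonizes with /y/ ([-back]) → [ø]
/ɤ/ harmonizes with /y/ ([-back]) → [e]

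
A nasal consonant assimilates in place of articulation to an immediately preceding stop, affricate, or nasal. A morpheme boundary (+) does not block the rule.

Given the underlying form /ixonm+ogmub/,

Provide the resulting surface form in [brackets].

/m/ after /n/ (alveolar) → [n]
/m/ after /g/ (velar) → [ŋ]

[ixonn+ogŋub]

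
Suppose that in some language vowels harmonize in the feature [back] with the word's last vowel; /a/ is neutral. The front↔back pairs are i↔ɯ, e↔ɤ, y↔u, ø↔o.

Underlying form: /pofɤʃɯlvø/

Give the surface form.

[pøfeʃilvø]

/o/ harmonizes with /ø/ ([-back]) → [ø]
/ɤ/ harmonizes with /ø/ ([-back]) → [e]
/ɯ/ harmonizes with /ø/ ([-back]) → [i]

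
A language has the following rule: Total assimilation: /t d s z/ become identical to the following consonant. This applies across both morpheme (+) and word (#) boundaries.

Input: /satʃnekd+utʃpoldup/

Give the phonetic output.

no segment meets the rule's conditions; no change.

[satʃnekd+utʃpoldup]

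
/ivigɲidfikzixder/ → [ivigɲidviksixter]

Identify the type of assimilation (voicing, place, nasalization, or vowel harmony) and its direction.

voicing assimilation, progressive

/f/→[v] /z/→[s] /d/→[t].
Each target copies a feature from the preceding segment, so the direction is progressive.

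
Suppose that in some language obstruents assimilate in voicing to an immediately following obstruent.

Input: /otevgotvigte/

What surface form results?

[otevgodvikte]

/t/ before /v/ (voiced) → [d]
/g/ before /t/ (voiceless) → [k]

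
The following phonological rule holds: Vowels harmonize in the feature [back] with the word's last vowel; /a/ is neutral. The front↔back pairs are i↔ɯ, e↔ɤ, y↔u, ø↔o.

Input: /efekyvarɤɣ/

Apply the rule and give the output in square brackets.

/e/ harmonizes with /ɤ/ ([+back]) → [ɤ]
/e/ harmonizes with /ɤ/ ([+back]) → [ɤ]
/y/ harmonizes with /ɤ/ ([+back]) → [u]

[ɤfɤkuvarɤɣ]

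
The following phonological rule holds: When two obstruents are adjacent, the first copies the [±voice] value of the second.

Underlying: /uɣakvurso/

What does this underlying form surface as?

[uɣagvurso]

/k/ before /v/ (voiced) → [g]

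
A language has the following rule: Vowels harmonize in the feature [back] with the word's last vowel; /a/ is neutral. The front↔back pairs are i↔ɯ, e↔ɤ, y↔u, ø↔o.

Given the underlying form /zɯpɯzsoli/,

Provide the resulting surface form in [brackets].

[zipizsøli]

/ɯ/ harmonizes with /i/ ([-back]) → [i]
/ɯ/ harmonizes with /i/ ([-back]) → [i]
/o/ harmonizes with /i/ ([-back]) → [ø]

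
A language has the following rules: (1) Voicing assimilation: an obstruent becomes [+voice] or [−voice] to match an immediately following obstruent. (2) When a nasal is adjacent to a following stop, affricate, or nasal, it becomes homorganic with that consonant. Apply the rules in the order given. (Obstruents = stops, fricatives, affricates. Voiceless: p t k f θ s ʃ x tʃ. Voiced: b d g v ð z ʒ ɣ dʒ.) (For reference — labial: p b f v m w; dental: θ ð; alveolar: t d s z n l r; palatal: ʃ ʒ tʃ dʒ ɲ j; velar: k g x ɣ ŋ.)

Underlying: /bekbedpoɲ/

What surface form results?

[begbetpoɲ]

Rule 1: /k/ before /b/ (voiced) → [g]
Rule 1: /d/ before /p/ (voiceless) → [t]
After rule 1: begbetpoɲ
Rule 2: no segment meets the rule's conditions; no change.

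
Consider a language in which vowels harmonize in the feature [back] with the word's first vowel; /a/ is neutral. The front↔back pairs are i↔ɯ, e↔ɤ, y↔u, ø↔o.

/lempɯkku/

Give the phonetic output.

/ɯ/ harmonizes with /e/ ([-back]) → [i]
/u/ harmonizes with /e/ ([-back]) → [y]

[lempikky]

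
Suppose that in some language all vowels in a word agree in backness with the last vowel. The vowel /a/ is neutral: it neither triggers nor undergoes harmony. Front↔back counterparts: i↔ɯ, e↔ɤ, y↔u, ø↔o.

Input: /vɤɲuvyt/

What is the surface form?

[veɲyvyt]

/ɤ/ harmonizes with /y/ ([-back]) → [e]
/u/ harmonizes with /y/ ([-back]) → [y]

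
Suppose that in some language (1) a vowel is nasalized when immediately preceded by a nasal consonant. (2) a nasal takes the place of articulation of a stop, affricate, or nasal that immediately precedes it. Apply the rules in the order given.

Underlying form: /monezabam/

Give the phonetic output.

[mõnẽzabam]

Rule 1: /o/ after nasal /m/ → [õ]
Rule 1: /e/ after nasal /n/ → [ẽ]
After rule 1: mõnẽzabam
Rule 2: no segment meets the rule's conditions; no change.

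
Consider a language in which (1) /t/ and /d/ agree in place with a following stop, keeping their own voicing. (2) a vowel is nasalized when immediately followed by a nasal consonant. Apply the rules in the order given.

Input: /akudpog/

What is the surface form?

[akubpog]

Rule 1: /d/ before /p/ (labial) → [b]
After rule 1: akubpog
Rule 2: no segment meets the rule's conditions; no change.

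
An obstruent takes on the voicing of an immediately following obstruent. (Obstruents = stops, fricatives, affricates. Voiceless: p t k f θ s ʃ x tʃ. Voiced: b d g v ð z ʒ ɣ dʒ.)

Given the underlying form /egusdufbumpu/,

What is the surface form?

/s/ before /d/ (voiced) → [z]
/f/ before /b/ (voiced) → [v]

[eguzduvbumpu]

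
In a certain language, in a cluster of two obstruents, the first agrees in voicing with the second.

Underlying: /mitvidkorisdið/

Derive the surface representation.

/t/ before /v/ (voiced) → [d]
/d/ before /k/ (voiceless) → [t]
/s/ before /d/ (voiced) → [z]

[midvitkorizdið]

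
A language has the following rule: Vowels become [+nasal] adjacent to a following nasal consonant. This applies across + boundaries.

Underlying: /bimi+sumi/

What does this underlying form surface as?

/i/ before nasal /m/ → [ĩ]
/u/ before nasal /m/ → [ũ]

[bĩmi+sũmi]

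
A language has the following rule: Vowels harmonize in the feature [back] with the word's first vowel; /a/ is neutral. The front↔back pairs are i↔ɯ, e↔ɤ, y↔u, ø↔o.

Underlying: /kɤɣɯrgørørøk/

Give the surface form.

[kɤɣɯrgororok]

/ø/ harmonizes with /ɤ/ ([+back]) → [o]
/ø/ harmonizes with /ɤ/ ([+back]) → [o]
/ø/ harmonizes with /ɤ/ ([+back]) → [o]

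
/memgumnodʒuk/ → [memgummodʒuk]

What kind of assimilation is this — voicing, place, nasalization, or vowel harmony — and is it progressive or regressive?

place assimilation, progressive

/n/→[m].
Each target copies a feature from the preceding segment, so the direction is progressive.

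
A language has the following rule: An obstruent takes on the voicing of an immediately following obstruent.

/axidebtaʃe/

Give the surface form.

/b/ before /t/ (voiceless) → [p]

[axideptaʃe]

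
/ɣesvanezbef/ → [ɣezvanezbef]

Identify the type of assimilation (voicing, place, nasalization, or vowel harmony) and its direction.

voicing assimilation, regressive

/s/→[z].
Each target copies a feature from the following segment, so the direction is regressive.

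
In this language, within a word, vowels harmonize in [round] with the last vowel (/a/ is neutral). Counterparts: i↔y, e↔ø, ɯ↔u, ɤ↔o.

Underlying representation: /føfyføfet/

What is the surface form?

/ø/ harmonizes with /e/ ([-round]) → [e]
/y/ harmonizes with /e/ ([-round]) → [i]
/ø/ harmonizes with /e/ ([-round]) → [e]

[fefifefet]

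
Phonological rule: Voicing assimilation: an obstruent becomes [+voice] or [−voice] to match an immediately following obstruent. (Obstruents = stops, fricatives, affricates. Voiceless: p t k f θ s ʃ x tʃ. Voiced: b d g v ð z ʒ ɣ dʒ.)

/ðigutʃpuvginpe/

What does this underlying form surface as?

[ðigutʃpuvginpe]

no segment meets the rule's conditions; no change.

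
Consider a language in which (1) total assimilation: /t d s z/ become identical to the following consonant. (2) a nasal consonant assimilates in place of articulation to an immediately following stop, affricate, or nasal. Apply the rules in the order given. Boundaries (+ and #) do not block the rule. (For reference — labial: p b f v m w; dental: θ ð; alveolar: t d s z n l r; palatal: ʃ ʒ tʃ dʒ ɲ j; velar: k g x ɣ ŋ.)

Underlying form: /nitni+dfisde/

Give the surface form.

Rule 1: /t/ before /n/ → [n] (total assimilation)
Rule 1: /d/ before /f/ → [f] (total assimilation)
Rule 1: /s/ before /d/ → [d] (total assimilation)
After rule 1: ninni+ffidde
Rule 2: no segment meets the rule's conditions; no change.

[ninni+ffidde]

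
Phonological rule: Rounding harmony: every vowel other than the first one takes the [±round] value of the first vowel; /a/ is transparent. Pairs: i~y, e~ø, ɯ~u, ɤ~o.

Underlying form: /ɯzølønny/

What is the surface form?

/ø/ harmonizes with /ɯ/ ([-round]) → [e]
/ø/ harmonizes with /ɯ/ ([-round]) → [e]
/y/ harmonizes with /ɯ/ ([-round]) → [i]

[ɯzelenni]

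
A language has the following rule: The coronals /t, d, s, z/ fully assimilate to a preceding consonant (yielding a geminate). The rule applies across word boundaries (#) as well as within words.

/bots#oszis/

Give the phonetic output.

[bott#ossis]

/s/ after /t/ → [t] (total assimilation)
/z/ after /s/ → [s] (total assimilation)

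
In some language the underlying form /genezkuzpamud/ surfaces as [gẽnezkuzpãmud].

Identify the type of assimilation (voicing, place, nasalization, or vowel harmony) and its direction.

nasalization, regressive

/e/→[ẽ] /a/→[ã].
Each target copies a feature from the following segment, so the direction is regressive.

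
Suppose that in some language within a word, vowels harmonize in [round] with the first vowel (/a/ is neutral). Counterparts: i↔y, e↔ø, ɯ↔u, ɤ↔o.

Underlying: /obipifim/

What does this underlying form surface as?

[obypyfym]

/i/ harmonizes with /o/ ([+round]) → [y]
/i/ harmonizes with /o/ ([+round]) → [y]
/i/ harmonizes with /o/ ([+round]) → [y]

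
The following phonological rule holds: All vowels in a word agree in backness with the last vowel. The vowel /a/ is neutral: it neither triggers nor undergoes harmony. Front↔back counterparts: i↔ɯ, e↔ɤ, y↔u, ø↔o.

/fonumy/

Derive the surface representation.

/o/ harmonizes with /y/ ([-back]) → [ø]
/u/ harmonizes with /y/ ([-back]) → [y]

[fønymy]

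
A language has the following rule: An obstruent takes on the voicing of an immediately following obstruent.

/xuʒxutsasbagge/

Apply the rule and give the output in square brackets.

/ʒ/ before /x/ (voiceless) → [ʃ]
/s/ before /b/ (voiced) → [z]

[xuʃxutsazbagge]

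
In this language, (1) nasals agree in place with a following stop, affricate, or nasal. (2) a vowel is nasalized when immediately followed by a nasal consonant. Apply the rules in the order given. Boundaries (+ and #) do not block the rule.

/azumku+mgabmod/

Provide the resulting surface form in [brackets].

Rule 1: /m/ before /k/ (velar) → [ŋ]
Rule 1: /m/ before /g/ (velar) → [ŋ]
After rule 1: azuŋku+ŋgabmod
Rule 2: /u/ before nasal /ŋ/ → [ũ]
Rule 2: /u/ before nasal /ŋ/ → [ũ]

[azũŋkũ+ŋgabmod]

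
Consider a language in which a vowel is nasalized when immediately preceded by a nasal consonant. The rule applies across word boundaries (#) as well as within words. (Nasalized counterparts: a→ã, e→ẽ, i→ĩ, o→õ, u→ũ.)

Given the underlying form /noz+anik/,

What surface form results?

/o/ after nasal /n/ → [õ]
/i/ after nasal /n/ → [ĩ]

[nõz+anĩk]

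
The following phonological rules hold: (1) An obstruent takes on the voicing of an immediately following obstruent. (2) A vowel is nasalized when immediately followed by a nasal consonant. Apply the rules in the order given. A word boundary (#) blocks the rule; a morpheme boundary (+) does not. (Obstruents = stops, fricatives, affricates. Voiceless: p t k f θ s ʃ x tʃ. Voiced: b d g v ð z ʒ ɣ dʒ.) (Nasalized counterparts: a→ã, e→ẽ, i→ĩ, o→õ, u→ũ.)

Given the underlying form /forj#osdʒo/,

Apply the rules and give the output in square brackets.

[forj#ozdʒo]

Rule 1: /s/ before /dʒ/ (voiced) → [z]
After rule 1: forj#ozdʒo
Rule 2: no segment meets the rule's conditions; no change.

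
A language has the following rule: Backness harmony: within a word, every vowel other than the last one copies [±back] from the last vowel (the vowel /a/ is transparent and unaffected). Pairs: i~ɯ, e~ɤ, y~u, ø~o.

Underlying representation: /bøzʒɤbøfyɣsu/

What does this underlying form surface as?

/ø/ harmonizes with /u/ ([+back]) → [o]
/ø/ harmonizes with /u/ ([+back]) → [o]
/y/ harmonizes with /u/ ([+back]) → [u]

[bozʒɤbofuɣsu]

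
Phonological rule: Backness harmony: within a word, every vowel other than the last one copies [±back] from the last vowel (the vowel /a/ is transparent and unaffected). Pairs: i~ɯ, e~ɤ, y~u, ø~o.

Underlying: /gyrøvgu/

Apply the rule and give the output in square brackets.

[gurovgu]

/y/ harmonizes with /u/ ([+back]) → [u]
/ø/ harmonizes with /u/ ([+back]) → [o]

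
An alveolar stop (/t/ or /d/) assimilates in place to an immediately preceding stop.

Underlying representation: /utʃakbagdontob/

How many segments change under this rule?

/d/ after /g/ (velar) → [g]
1 segment changes.

1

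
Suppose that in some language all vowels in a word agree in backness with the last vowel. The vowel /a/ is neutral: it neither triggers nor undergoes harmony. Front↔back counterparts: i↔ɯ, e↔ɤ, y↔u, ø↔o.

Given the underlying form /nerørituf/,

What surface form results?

/e/ harmonizes with /u/ ([+back]) → [ɤ]
/ø/ harmonizes with /u/ ([+back]) → [o]
/i/ harmonizes with /u/ ([+back]) → [ɯ]

[nɤrorɯtuf]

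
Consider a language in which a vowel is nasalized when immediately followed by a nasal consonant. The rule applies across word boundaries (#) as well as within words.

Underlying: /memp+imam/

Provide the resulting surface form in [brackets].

[mẽmp+ĩmãm]

/e/ before nasal /m/ → [ẽ]
/i/ before nasal /m/ → [ĩ]
/a/ before nasal /m/ → [ã]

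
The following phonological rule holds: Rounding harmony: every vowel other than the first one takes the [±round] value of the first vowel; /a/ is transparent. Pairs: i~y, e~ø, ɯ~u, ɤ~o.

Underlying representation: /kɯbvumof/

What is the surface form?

/u/ harmonizes with /ɯ/ ([-round]) → [ɯ]
/o/ harmonizes with /ɯ/ ([-round]) → [ɤ]

[kɯbvɯmɤf]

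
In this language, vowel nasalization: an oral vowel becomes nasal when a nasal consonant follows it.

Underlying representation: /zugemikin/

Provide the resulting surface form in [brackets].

/e/ before nasal /m/ → [ẽ]
/i/ before nasal /n/ → [ĩ]

[zugẽmikĩn]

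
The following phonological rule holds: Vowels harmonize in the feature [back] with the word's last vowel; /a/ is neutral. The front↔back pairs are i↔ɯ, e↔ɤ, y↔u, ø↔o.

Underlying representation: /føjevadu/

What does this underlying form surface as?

/ø/ harmonizes with /u/ ([+back]) → [o]
/e/ harmonizes with /u/ ([+back]) → [ɤ]

[fojɤvadu]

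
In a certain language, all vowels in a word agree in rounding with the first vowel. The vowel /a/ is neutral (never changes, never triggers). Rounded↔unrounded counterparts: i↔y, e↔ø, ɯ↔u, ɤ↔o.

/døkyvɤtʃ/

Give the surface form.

[døkyvotʃ]

/ɤ/ harmonizes with /ø/ ([+round]) → [o]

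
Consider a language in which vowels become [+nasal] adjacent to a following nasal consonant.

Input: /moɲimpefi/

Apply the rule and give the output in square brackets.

[mõɲĩmpefi]

/o/ before nasal /ɲ/ → [õ]
/i/ before nasal /m/ → [ĩ]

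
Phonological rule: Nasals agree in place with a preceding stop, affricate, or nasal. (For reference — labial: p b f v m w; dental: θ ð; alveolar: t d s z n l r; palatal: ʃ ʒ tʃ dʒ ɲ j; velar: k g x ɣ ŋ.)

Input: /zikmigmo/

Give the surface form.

[zikŋigŋo]

/m/ after /k/ (velar) → [ŋ]
/m/ after /g/ (velar) → [ŋ]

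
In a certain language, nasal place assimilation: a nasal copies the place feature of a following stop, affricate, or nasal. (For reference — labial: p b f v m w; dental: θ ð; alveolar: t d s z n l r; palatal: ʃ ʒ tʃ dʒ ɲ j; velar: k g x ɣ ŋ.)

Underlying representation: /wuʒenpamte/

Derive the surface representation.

/n/ before /p/ (labial) → [m]
/m/ before /t/ (alveolar) → [n]

[wuʒempante]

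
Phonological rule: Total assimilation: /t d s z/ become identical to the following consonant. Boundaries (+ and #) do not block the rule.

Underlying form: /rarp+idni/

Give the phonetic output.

/d/ before /n/ → [n] (total assimilation)

[rarp+inni]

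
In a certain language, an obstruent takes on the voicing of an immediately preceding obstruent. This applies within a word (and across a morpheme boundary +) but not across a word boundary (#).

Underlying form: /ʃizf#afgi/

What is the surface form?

[ʃizv#afki]

/f/ after /z/ (voiced) → [v]
/g/ after /f/ (voiceless) → [k]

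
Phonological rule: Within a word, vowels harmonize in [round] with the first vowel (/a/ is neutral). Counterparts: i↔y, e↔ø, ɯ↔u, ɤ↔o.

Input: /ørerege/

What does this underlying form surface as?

[ørørøgø]

/e/ harmonizes with /ø/ ([+round]) → [ø]
/e/ harmonizes with /ø/ ([+round]) → [ø]
/e/ harmonizes with /ø/ ([+round]) → [ø]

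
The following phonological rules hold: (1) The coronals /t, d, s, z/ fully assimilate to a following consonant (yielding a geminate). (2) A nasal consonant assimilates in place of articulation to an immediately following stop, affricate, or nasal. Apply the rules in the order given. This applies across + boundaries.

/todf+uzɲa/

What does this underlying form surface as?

Rule 1: /d/ before /f/ → [f] (total assimilation)
Rule 1: /z/ before /ɲ/ → [ɲ] (total assimilation)
After rule 1: toff+uɲɲa
Rule 2: no segment meets the rule's conditions; no change.

[toff+uɲɲa]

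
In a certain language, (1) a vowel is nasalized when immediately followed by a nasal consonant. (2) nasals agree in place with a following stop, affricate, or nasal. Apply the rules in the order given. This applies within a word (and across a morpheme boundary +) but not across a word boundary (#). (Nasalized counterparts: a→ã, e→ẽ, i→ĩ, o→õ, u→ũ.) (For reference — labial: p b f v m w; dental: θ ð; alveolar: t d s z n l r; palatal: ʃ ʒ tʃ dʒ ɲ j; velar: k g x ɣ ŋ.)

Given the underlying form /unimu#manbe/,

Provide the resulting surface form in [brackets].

[ũnĩmu#mãmbe]

Rule 1: /u/ before nasal /n/ → [ũ]
Rule 1: /i/ before nasal /m/ → [ĩ]
Rule 1: /a/ before nasal /n/ → [ã]
After rule 1: ũnĩmu#mãnbe
Rule 2: /n/ before /b/ (labial) → [m]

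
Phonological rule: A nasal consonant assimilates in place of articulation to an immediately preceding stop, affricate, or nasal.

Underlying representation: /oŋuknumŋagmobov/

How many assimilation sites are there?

/n/ after /k/ (velar) → [ŋ]
/ŋ/ after /m/ (labial) → [m]
/m/ after /g/ (velar) → [ŋ]
3 segments change.

3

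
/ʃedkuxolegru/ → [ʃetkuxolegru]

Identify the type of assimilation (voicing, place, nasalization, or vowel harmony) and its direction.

/d/→[t].
Each target copies a feature from the following segment, so the direction is regressive.

voicing assimilation, regressive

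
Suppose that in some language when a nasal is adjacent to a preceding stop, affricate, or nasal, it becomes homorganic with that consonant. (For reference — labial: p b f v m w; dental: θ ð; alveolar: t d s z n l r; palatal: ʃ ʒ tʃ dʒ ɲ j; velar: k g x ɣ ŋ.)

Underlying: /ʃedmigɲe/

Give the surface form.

[ʃednigŋe]

/m/ after /d/ (alveolar) → [n]
/ɲ/ after /g/ (velar) → [ŋ]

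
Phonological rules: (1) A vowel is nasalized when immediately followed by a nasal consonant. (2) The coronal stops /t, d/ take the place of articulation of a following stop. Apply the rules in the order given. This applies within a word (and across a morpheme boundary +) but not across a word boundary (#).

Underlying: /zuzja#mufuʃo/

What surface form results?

[zuzja#mufuʃo]

Rule 1: no segment meets the rule's conditions; no change.
After rule 1: zuzja#mufuʃo
Rule 2: no segment meets the rule's conditions; no change.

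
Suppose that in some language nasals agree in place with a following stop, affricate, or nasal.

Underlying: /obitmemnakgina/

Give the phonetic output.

[obitmennakgina]

/m/ before /n/ (alveolar) → [n]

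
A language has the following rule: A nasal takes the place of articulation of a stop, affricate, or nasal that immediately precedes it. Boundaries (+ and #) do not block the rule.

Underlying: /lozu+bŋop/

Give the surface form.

/ŋ/ after /b/ (labial) → [m]

[lozu+bmop]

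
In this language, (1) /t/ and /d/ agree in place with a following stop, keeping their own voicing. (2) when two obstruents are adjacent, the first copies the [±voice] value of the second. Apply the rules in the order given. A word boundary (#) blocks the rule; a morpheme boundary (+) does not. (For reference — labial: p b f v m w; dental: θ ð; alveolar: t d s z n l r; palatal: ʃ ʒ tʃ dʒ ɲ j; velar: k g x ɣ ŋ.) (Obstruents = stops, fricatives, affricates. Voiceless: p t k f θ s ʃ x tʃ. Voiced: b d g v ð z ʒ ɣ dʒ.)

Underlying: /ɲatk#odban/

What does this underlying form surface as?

[ɲakk#obban]

Rule 1: /t/ before /k/ (velar) → [k]
Rule 1: /d/ before /b/ (labial) → [b]
After rule 1: ɲakk#obban
Rule 2: no segment meets the rule's conditions; no change.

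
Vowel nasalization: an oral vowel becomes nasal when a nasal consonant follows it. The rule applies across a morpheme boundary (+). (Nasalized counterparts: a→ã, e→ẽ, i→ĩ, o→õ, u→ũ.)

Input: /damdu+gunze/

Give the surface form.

[dãmdu+gũnze]

/a/ before nasal /m/ → [ã]
/u/ before nasal /n/ → [ũ]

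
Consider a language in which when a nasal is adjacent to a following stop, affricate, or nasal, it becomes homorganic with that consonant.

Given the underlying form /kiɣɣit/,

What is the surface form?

no segment meets the rule's conditions; no change.

[kiɣɣit]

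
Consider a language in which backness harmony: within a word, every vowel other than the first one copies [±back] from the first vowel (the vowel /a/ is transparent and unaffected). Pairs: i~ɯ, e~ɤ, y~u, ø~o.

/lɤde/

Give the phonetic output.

[lɤdɤ]

/e/ harmonizes with /ɤ/ ([+back]) → [ɤ]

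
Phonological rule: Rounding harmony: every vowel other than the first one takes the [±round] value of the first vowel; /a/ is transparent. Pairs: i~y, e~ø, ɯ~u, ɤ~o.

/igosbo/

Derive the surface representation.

[igɤsbɤ]

/o/ harmonizes with /i/ ([-round]) → [ɤ]
/o/ harmonizes with /i/ ([-round]) → [ɤ]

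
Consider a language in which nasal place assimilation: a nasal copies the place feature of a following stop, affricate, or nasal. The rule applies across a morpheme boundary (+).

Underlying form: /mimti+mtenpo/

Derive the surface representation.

[minti+ntempo]

/m/ before /t/ (alveolar) → [n]
/m/ before /t/ (alveolar) → [n]
/n/ before /p/ (labial) → [m]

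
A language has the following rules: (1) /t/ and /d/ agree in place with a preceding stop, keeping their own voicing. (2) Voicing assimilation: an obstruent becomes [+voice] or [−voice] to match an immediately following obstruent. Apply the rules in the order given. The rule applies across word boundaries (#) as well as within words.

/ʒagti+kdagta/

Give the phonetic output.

Rule 1: /t/ after /g/ (velar) → [k]
Rule 1: /d/ after /k/ (velar) → [g]
Rule 1: /t/ after /g/ (velar) → [k]
After rule 1: ʒagki+kgagka
Rule 2: /g/ before /k/ (voiceless) → [k]
Rule 2: /k/ before /g/ (voiced) → [g]
Rule 2: /g/ before /k/ (voiceless) → [k]

[ʒakki+ggakka]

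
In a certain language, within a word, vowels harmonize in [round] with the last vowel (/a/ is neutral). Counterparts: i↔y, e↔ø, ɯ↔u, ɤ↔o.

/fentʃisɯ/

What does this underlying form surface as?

[fentʃisɯ]

no segment meets the rule's conditions; no change.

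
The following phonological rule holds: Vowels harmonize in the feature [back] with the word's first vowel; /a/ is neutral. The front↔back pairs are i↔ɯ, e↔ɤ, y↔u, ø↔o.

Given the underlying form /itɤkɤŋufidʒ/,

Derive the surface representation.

/ɤ/ harmonizes with /i/ ([-back]) → [e]
/ɤ/ harmonizes with /i/ ([-back]) → [e]
/u/ harmonizes with /i/ ([-back]) → [y]

[itekeŋyfidʒ]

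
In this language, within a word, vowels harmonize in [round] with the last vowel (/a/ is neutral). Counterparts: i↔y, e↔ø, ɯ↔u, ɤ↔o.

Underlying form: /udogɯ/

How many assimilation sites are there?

2

/u/ harmonizes with /ɯ/ ([-round]) → [ɯ]
/o/ harmonizes with /ɯ/ ([-round]) → [ɤ]
2 segments change.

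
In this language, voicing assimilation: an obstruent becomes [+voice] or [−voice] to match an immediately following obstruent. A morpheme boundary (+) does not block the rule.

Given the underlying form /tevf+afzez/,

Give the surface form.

/v/ before /f/ (voiceless) → [f]
/f/ before /z/ (voiced) → [v]

[teff+avzez]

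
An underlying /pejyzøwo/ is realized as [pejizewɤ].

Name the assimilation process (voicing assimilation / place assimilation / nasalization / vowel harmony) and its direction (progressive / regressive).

vowel harmony, progressive

/y/→[i] /ø/→[e] /o/→[ɤ].
Vowels agree with the first vowel, so the harmony is progressive.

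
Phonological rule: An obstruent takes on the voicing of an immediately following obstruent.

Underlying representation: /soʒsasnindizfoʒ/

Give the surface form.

[soʃsasnindisfoʒ]

/ʒ/ before /s/ (voiceless) → [ʃ]
/z/ before /f/ (voiceless) → [s]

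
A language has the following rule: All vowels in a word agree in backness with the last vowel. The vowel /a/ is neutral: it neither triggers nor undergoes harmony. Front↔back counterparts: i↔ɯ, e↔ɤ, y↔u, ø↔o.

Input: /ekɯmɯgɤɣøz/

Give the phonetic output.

[ekimigeɣøz]

/ɯ/ harmonizes with /ø/ ([-back]) → [i]
/ɯ/ harmonizes with /ø/ ([-back]) → [i]
/ɤ/ harmonizes with /ø/ ([-back]) → [e]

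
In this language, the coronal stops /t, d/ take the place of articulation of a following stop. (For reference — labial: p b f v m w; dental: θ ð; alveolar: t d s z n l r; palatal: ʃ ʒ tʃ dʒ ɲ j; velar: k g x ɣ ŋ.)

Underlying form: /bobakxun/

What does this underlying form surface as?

[bobakxun]

no segment meets the rule's conditions; no change.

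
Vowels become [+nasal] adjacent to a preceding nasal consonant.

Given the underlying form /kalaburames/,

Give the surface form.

/e/ after nasal /m/ → [ẽ]

[kalaburamẽs]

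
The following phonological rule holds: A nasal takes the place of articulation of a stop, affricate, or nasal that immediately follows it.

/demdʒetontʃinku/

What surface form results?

/m/ before /dʒ/ (palatal) → [ɲ]
/n/ before /tʃ/ (palatal) → [ɲ]
/n/ before /k/ (velar) → [ŋ]

[deɲdʒetoɲtʃiŋku]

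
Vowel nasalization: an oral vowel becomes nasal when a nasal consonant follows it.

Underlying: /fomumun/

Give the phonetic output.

[fõmũmũn]

/o/ before nasal /m/ → [õ]
/u/ before nasal /m/ → [ũ]
/u/ before nasal /n/ → [ũ]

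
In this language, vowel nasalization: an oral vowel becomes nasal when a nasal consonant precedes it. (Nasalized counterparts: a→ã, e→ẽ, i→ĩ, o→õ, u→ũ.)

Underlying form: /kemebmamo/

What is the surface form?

[kemẽbmãmõ]

/e/ after nasal /m/ → [ẽ]
/a/ after nasal /m/ → [ã]
/o/ after nasal /m/ → [õ]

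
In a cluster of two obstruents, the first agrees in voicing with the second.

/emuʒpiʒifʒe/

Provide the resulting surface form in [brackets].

[emuʃpiʒivʒe]

/ʒ/ before /p/ (voiceless) → [ʃ]
/f/ before /ʒ/ (voiced) → [v]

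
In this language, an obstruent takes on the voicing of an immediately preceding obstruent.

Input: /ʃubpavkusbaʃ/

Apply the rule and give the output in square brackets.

[ʃubbavguspaʃ]

/p/ after /b/ (voiced) → [b]
/k/ after /v/ (voiced) → [g]
/b/ after /s/ (voiceless) → [p]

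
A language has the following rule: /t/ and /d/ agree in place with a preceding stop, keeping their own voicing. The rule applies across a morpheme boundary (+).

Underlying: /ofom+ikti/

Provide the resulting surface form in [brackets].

/t/ after /k/ (velar) → [k]

[ofom+ikki]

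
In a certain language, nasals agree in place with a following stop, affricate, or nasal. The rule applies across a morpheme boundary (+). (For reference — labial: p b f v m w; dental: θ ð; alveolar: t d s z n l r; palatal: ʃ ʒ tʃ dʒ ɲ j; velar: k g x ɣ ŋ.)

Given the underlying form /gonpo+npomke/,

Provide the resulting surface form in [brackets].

[gompo+mpoŋke]

/n/ before /p/ (labial) → [m]
/n/ before /p/ (labial) → [m]
/m/ before /k/ (velar) → [ŋ]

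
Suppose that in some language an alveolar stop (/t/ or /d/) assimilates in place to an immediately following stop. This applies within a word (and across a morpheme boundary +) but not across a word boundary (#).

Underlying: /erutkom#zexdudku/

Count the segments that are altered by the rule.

2

/t/ before /k/ (velar) → [k]
/d/ before /k/ (velar) → [g]
2 segments change.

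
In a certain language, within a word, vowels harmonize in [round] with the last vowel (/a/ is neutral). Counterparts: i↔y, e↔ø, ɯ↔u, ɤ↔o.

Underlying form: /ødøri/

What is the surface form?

[ederi]

/ø/ harmonizes with /i/ ([-round]) → [e]
/ø/ harmonizes with /i/ ([-round]) → [e]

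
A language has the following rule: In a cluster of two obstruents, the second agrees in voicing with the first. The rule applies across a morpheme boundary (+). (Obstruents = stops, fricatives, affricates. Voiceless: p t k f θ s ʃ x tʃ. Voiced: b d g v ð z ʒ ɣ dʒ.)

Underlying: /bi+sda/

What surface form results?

/d/ after /s/ (voiceless) → [t]

[bi+sta]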